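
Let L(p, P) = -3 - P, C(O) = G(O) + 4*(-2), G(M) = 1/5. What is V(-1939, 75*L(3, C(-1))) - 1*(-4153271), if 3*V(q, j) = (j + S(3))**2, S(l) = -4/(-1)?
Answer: 12592309/3 ≈ 4.1974e+6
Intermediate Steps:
G(M) = 1/5
C(O) = -39/5 (C(O) = 1/5 + 4*(-2) = 1/5 - 8 = -39/5)
S(l) = 4 (S(l) = -4*(-1) = 4)
V(q, j) = (4 + j)**2/3 (V(q, j) = (j + 4)**2/3 = (4 + j)**2/3)
V(-1939, 75*L(3, C(-1))) - 1*(-4153271) = (4 + 75*(-3 - 1*(-39/5)))**2/3 - 1*(-4153271) = (4 + 75*(-3 + 39/5))**2/3 + 4153271 = (4 + 75*(24/5))**2/3 + 4153271 = (4 + 360)**2/3 + 4153271 = (1/3)*364**2 + 4153271 = (1/3)*132496 + 4153271 = 132496/3 + 4153271 = 12592309/3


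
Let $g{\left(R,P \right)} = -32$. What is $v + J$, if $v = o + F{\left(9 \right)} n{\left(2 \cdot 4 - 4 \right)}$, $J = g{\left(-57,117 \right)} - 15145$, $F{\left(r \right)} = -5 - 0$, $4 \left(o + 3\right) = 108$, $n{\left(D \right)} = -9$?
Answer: $-15108$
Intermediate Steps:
$o = 24$ ($o = -3 + \frac{1}{4} \cdot 108 = -3 + 27 = 24$)
$F{\left(r \right)} = -5$ ($F{\left(r \right)} = -5 + 0 = -5$)
$J = -15177$ ($J = -32 - 15145 = -15177$)
$v = 69$ ($v = 24 - -45 = 24 + 45 = 69$)
$v + J = 69 - 15177 = -15108$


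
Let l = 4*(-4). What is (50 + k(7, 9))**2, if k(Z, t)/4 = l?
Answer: 196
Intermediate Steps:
l = -16
k(Z, t) = -64 (k(Z, t) = 4*(-16) = -64)
(50 + k(7, 9))**2 = (50 - 64)**2 = (-14)**2 = 196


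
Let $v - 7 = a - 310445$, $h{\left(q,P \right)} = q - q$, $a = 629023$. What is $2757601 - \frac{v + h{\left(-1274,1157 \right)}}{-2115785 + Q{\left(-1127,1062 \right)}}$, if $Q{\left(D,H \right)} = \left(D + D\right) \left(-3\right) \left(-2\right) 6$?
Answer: $\frac{6058253925914}{2196929} \approx 2.7576 \cdot 10^{6}$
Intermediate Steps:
$h{\left(q,P \right)} = 0$
$Q{\left(D,H \right)} = 72 D$ ($Q{\left(D,H \right)} = 2 D 6 \cdot 6 = 2 D 36 = 72 D$)
$v = 318585$ ($v = 7 + \left(629023 - 310445\right) = 7 + 318578 = 318585$)
$2757601 - \frac{v + h{\left(-1274,1157 \right)}}{-2115785 + Q{\left(-1127,1062 \right)}} = 2757601 - \frac{318585 + 0}{-2115785 + 72 \left(-1127\right)} = 2757601 - \frac{318585}{-2115785 - 81144} = 2757601 - \frac{318585}{-2196929} = 2757601 - 318585 \left(- \frac{1}{2196929}\right) = 2757601 - - \frac{318585}{2196929} = 2757601 + \frac{318585}{2196929} = \frac{6058253925914}{2196929}$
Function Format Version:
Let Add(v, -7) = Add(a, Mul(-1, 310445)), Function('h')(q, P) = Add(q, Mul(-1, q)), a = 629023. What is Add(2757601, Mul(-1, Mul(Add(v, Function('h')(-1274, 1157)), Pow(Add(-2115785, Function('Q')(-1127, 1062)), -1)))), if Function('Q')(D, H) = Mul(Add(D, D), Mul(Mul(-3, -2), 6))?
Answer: Rational(6058253925914, 2196929) ≈ 2.7576e+6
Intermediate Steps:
Function('h')(q, P) = 0
Function('Q')(D, H) = Mul(72, D) (Function('Q')(D, H) = Mul(Mul(2, D), Mul(6, 6)) = Mul(Mul(2, D), 36) = Mul(72, D))
v = 318585 (v = Add(7, Add(629023, Mul(-1, 310445))) = Add(7, Add(629023, -310445)) = Add(7, 318578) = 318585)
Add(2757601, Mul(-1, Mul(Add(v, Function('h')(-1274, 1157)), Pow(Add(-2115785, Function('Q')(-1127, 1062)), -1)))) = Add(2757601, Mul(-1, Mul(Add(318585, 0), Pow(Add(-2115785, Mul(72, -1127)), -1)))) = Add(2757601, Mul(-1, Mul(318585, Pow(Add(-2115785, -81144), -1)))) = Add(2757601, Mul(-1, Mul(318585, Pow(-2196929, -1)))) = Add(2757601, Mul(-1, Mul(318585, Rational(-1, 2196929)))) = Add(2757601, Mul(-1, Rational(-318585, 2196929))) = Add(2757601, Rational(318585, 2196929)) = Rational(6058253925914, 2196929)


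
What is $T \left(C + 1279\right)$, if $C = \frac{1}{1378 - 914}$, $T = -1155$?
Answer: $- \frac{685442835}{464} \approx -1.4772 \cdot 10^{6}$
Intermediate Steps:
$C = \frac{1}{464} \approx 0.0021552$
$T \left(C + 1279\right) = - 1155 \left(\frac{1}{464} + 1279\right) = \left(-1155\right) \frac{593457}{464} = - \frac{685442835}{464}$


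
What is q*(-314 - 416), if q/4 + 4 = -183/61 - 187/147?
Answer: 3550720/147 ≈ 24155.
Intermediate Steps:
q = -4864/147 (q = -16 + 4*(-183/61 - 187/147) = -16 + 4*(-183*1/61 - 187*1/147) = -16 + 4*(-3 - 187/147) = -16 + 4*(-628/147) = -16 - 2512/147 = -4864/147 ≈ -33.088)
q*(-314 - 416) = -4864*(-314 - 416)/147 = -4864/147*(-730) = 3550720/147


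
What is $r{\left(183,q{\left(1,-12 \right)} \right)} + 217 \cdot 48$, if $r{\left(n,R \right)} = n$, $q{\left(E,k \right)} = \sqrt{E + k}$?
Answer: $10599$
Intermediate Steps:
$r{\left(183,q{\left(1,-12 \right)} \right)} + 217 \cdot 48 = 183 + 217 \cdot 48 = 183 + 10416 = 10599$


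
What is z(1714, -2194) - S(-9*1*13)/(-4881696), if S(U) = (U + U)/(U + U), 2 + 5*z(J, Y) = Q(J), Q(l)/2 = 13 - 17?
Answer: -9763391/4881696 ≈ -2.0000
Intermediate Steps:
Q(l) = -8 (Q(l) = 2*(13 - 17) = 2*(-4) = -8)
z(J, Y) = -2 (z(J, Y) = -2/5 + (1/5)*(-8) = -2/5 - 8/5 = -2)
S(U) = 1 (S(U) = (2*U)/((2*U)) = (2*U)*(1/(2*U)) = 1)
z(1714, -2194) - S(-9*1*13)/(-4881696) = -2 - 1/(-4881696) = -2 - (-1)/4881696 = -2 - 1*(-1/4881696) = -2 + 1/4881696 = -9763391/4881696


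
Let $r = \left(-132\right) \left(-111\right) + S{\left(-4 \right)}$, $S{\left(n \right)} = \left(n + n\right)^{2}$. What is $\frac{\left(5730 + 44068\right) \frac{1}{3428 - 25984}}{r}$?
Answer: $- \frac{24899}{165967048} \approx -0.00015002$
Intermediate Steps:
$S{\left(n \right)} = 4 n^{2}$ ($S{\left(n \right)} = \left(2 n\right)^{2} = 4 n^{2}$)
$r = 14716$ ($r = \left(-132\right) \left(-111\right) + 4 \left(-4\right)^{2} = 14652 + 4 \cdot 16 = 14652 + 64 = 14716$)
$\frac{\left(5730 + 44068\right) \frac{1}{3428 - 25984}}{r} = \frac{\left(5730 + 44068\right) \frac{1}{3428 - 25984}}{14716} = \frac{49798}{-22556} \cdot \frac{1}{14716} = 49798 \left(- \frac{1}{22556}\right) \frac{1}{14716} = \left(- \frac{24899}{11278}\right) \frac{1}{14716} = - \frac{24899}{165967048}$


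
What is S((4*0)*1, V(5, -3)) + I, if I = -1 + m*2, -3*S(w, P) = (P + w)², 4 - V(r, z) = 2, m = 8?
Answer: 41/3 ≈ 13.667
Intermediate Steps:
V(r, z) = 2 (V(r, z) = 4 - 1*2 = 4 - 2 = 2)
S(w, P) = -(P + w)²/3
I = 15 (I = -1 + 8*2 = -1 + 16 = 15)
S((4*0)*1, V(5, -3)) + I = -(2 + (4*0)*1)²/3 + 15 = -(2 + 0*1)²/3 + 15 = -(2 + 0)²/3 + 15 = -⅓*2² + 15 = -⅓*4 + 15 = -4/3 + 15 = 41/3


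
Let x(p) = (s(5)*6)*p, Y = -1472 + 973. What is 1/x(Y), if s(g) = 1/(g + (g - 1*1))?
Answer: -3/998 ≈ -0.0030060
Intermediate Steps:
Y = -499
s(g) = 1/(-1 + 2*g) (s(g) = 1/(g + (g - 1)) = 1/(g + (-1 + g)) = 1/(-1 + 2*g))
x(p) = 2*p/3 (x(p) = (6/(-1 + 2*5))*p = (6/(-1 + 10))*p = (6/9)*p = ((⅑)*6)*p = 2*p/3)
1/x(Y) = 1/((⅔)*(-499)) = 1/(-998/3) = -3/998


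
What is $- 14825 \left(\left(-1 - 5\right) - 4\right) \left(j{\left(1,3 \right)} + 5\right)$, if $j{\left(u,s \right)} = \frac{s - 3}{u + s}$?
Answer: $741250$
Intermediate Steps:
$j{\left(u,s \right)} = \frac{-3 + s}{s + u}$
$- 14825 \left(\left(-1 - 5\right) - 4\right) \left(j{\left(1,3 \right)} + 5\right) = - 14825 \left(\left(-1 - 5\right) - 4\right) \left(\frac{-3 + 3}{3 + 1} + 5\right) = - 14825 \left(-6 - 4\right) \left(\frac{1}{4} \cdot 0 + 5\right) = - 14825 \left(- 10 \left(\frac{1}{4} \cdot 0 + 5\right)\right) = - 14825 \left(- 10 \left(0 + 5\right)\right) = - 14825 \left(\left(-10\right) 5\right) = \left(-14825\right) \left(-50\right) = 741250$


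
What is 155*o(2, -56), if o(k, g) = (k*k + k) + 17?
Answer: 3565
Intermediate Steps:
o(k, g) = 17 + k + k**2 (o(k, g) = (k**2 + k) + 17 = (k + k**2) + 17 = 17 + k + k**2)
155*o(2, -56) = 155*(17 + 2 + 2**2) = 155*(17 + 2 + 4) = 155*23 = 3565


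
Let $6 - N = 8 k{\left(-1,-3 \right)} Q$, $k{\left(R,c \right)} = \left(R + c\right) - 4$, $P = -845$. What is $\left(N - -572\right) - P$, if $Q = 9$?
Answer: $1999$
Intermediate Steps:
$k{\left(R,c \right)} = -4 + R + c$
$N = 582$ ($N = 6 - 8 \left(-4 - 1 - 3\right) 9 = 6 - 8 \left(-8\right) 9 = 6 - \left(-64\right) 9 = 6 - -576 = 6 + 576 = 582$)
$\left(N - -572\right) - P = \left(582 - -572\right) - -845 = \left(582 + 572\right) + 845 = 1154 + 845 = 1999$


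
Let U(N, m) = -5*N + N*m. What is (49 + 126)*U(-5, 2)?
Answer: 2625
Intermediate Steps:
(49 + 126)*U(-5, 2) = (49 + 126)*(-5*(-5 + 2)) = 175*(-5*(-3)) = 175*15 = 2625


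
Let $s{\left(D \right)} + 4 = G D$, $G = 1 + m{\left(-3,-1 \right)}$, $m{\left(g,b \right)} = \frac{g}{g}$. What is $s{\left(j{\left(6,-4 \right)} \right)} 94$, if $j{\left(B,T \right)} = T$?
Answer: $-1128$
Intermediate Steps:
$m{\left(g,b \right)} = 1$
$G = 2$ ($G = 1 + 1 = 2$)
$s{\left(D \right)} = -4 + 2 D$
$s{\left(j{\left(6,-4 \right)} \right)} 94 = \left(-4 + 2 \left(-4\right)\right) 94 = \left(-4 - 8\right) 94 = \left(-12\right) 94 = -1128$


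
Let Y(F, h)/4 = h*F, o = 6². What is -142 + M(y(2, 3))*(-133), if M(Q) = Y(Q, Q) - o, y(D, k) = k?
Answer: -142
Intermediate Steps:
o = 36
Y(F, h) = 4*F*h (Y(F, h) = 4*(h*F) = 4*(F*h) = 4*F*h)
M(Q) = -36 + 4*Q² (M(Q) = 4*Q*Q - 1*36 = 4*Q² - 36 = -36 + 4*Q²)
-142 + M(y(2, 3))*(-133) = -142 + (-36 + 4*3²)*(-133) = -142 + (-36 + 4*9)*(-133) = -142 + (-36 + 36)*(-133) = -142 + 0*(-133) = -142 + 0 = -142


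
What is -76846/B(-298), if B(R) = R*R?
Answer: -38423/44402 ≈ -0.86534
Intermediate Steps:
B(R) = R²
-76846/B(-298) = -76846/((-298)²) = -76846/88804 = -76846*1/88804 = -38423/44402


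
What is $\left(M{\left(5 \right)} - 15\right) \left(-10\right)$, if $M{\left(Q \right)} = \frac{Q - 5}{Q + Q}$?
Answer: $150$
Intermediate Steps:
$M{\left(Q \right)} = \frac{-5 + Q}{2 Q}$
$\left(M{\left(5 \right)} - 15\right) \left(-10\right) = \left(\frac{-5 + 5}{2 \cdot 5} - 15\right) \left(-10\right) = \left(\frac{1}{2} \cdot \frac{1}{5} \cdot 0 - 15\right) \left(-10\right) = \left(0 - 15\right) \left(-10\right) = \left(-15\right) \left(-10\right) = 150$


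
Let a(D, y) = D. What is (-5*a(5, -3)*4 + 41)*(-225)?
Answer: 13275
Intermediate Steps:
(-5*a(5, -3)*4 + 41)*(-225) = (-5*5*4 + 41)*(-225) = (-25*4 + 41)*(-225) = (-100 + 41)*(-225) = -59*(-225) = 13275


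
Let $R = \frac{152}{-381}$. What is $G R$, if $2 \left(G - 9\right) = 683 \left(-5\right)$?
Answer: $\frac{258172}{381} \approx 677.62$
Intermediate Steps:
$G = - \frac{3397}{2}$ ($G = 9 + \frac{683 \left(-5\right)}{2} = 9 + \frac{1}{2} \left(-3415\right) = 9 - \frac{3415}{2} = - \frac{3397}{2} \approx -1698.5$)
$R = - \frac{152}{381}$ ($R = 152 \left(- \frac{1}{381}\right) = - \frac{152}{381} \approx -0.39895$)
$G R = \left(- \frac{3397}{2}\right) \left(- \frac{152}{381}\right) = \frac{258172}{381}$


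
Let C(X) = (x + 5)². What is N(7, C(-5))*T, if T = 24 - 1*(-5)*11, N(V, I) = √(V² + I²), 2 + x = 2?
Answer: 79*√674 ≈ 2051.0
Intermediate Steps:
x = 0 (x = -2 + 2 = 0)
C(X) = 25 (C(X) = (0 + 5)² = 5² = 25)
N(V, I) = √(I² + V²)
T = 79 (T = 24 + 5*11 = 24 + 55 = 79)
N(7, C(-5))*T = √(25² + 7²)*79 = √(625 + 49)*79 = √674*79 = 79*√674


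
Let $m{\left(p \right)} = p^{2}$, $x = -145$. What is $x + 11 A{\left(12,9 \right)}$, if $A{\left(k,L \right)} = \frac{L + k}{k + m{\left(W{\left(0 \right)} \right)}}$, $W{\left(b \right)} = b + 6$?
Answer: $- \frac{2243}{16} \approx -140.19$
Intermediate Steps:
$W{\left(b \right)} = 6 + b$
$A{\left(k,L \right)} = \frac{L + k}{36 + k}$ ($A{\left(k,L \right)} = \frac{L + k}{k + \left(6 + 0\right)^{2}} = \frac{L + k}{k + 6^{2}} = \frac{L + k}{k + 36} = \frac{L + k}{36 + k}$)
$x + 11 A{\left(12,9 \right)} = -145 + 11 \frac{9 + 12}{36 + 12} = -145 + 11 \cdot \frac{1}{48} \cdot 21 = -145 + 11 \cdot \frac{7}{16} = -145 + \frac{77}{16} = - \frac{2243}{16}$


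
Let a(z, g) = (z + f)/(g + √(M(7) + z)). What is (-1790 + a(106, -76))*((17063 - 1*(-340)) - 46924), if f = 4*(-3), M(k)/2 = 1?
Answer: 74930674536/1417 + 4162461*√3/1417 ≈ 5.2885e+7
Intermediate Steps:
M(k) = 2 (M(k) = 2*1 = 2)
f = -12
a(z, g) = (-12 + z)/(g + √(2 + z)) (a(z, g) = (z - 12)/(g + √(2 + z)) = (-12 + z)/(g + √(2 + z)))
(-1790 + a(106, -76))*((17063 - 1*(-340)) - 46924) = (-1790 + (-12 + 106)/(-76 + √(2 + 106)))*((17063 - 1*(-340)) - 46924) = (-1790 + 94/(-76 + √108))*((17063 + 340) - 46924) = (-1790 + 94/(-76 + 6*√3))*(17403 - 46924) = (-1790 + 94/(-76 + 6*√3))*(-29521) = 52842590 - 2774974/(-76 + 6*√3)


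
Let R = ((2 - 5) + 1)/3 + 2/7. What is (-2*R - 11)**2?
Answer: 46225/441 ≈ 104.82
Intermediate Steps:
R = -8/21 (R = (-3 + 1)*(1/3) + 2*(1/7) = -2*1/3 + 2/7 = -2/3 + 2/7 = -8/21 ≈ -0.38095)
(-2*R - 11)**2 = (-2*(-8/21) - 11)**2 = (16/21 - 11)**2 = (-215/21)**2 = 46225/441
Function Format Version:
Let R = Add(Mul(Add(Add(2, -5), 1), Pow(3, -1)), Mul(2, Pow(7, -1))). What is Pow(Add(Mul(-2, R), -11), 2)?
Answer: Rational(46225, 441) ≈ 104.82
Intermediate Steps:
R = Rational(-8, 21) (R = Add(Mul(Add(-3, 1), Rational(1, 3)), Mul(2, Rational(1, 7))) = Add(Mul(-2, Rational(1, 3)), Rational(2, 7)) = Add(Rational(-2, 3), Rational(2, 7)) = Rational(-8, 21) ≈ -0.38095)
Pow(Add(Mul(-2, R), -11), 2) = Pow(Add(Mul(-2, Rational(-8, 21)), -11), 2) = Pow(Add(Rational(16, 21), -11), 2) = Pow(Rational(-215, 21), 2) = Rational(46225, 441)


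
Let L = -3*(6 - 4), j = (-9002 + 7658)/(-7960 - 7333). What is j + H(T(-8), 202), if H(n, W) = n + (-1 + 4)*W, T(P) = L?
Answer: 9177144/15293 ≈ 600.09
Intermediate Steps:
j = 1344/15293 (j = -1344/(-15293) = -1344*(-1/15293) = 1344/15293 ≈ 0.087883)
L = -6 (L = -3*2 = -6)
T(P) = -6
H(n, W) = n + 3*W
j + H(T(-8), 202) = 1344/15293 + (-6 + 3*202) = 1344/15293 + (-6 + 606) = 1344/15293 + 600 = 9177144/15293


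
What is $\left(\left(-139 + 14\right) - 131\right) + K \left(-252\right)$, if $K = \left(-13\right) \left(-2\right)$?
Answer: $-6808$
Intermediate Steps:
$K = 26$
$\left(\left(-139 + 14\right) - 131\right) + K \left(-252\right) = \left(\left(-139 + 14\right) - 131\right) + 26 \left(-252\right) = \left(-125 - 131\right) - 6552 = -256 - 6552 = -6808$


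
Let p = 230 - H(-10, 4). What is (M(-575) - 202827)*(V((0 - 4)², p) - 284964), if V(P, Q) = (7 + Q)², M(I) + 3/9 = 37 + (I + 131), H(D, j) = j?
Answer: 140643239525/3 ≈ 4.6881e+10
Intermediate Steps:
M(I) = 503/3 + I (M(I) = -⅓ + (37 + (I + 131)) = -⅓ + (37 + (131 + I)) = -⅓ + (168 + I) = 503/3 + I)
p = 226 (p = 230 - 1*4 = 230 - 4 = 226)
(M(-575) - 202827)*(V((0 - 4)², p) - 284964) = ((503/3 - 575) - 202827)*((7 + 226)² - 284964) = (-1222/3 - 202827)*(233² - 284964) = -609703*(54289 - 284964)/3 = -609703/3*(-230675) = 140643239525/3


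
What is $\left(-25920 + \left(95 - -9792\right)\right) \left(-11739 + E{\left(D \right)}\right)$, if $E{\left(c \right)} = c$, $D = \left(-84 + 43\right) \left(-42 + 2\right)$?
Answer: $161917267$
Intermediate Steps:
$D = 1640$ ($D = \left(-41\right) \left(-40\right) = 1640$)
$\left(-25920 + \left(95 - -9792\right)\right) \left(-11739 + E{\left(D \right)}\right) = \left(-25920 + \left(95 - -9792\right)\right) \left(-11739 + 1640\right) = \left(-25920 + \left(95 + 9792\right)\right) \left(-10099\right) = \left(-25920 + 9887\right) \left(-10099\right) = \left(-16033\right) \left(-10099\right) = 161917267$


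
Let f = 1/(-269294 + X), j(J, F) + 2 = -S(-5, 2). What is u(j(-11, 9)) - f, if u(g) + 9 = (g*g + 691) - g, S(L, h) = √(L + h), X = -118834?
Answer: 265867681/388128 + 5*I*√3 ≈ 685.0 + 8.6602*I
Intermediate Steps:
j(J, F) = -2 - I*√3 (j(J, F) = -2 - √(-5 + 2) = -2 - √(-3) = -2 - I*√3)
f = -1/388128 (f = 1/(-269294 - 118834) = 1/(-388128) = -1/388128 ≈ -2.5765e-6)
u(g) = 682 + g² - g (u(g) = -9 + ((g*g + 691) - g) = -9 + ((g² + 691) - g) = -9 + ((691 + g²) - g) = -9 + (691 + g² - g) = 682 + g² - g)
u(j(-11, 9)) - f = (682 + (-2 - I*√3)² - (-2 - I*√3)) - 1*(-1/388128) = (682 + (-2 - I*√3)² + (2 + I*√3)) + 1/388128 = (684 + (-2 - I*√3)² + I*√3) + 1/388128 = 265479553/388128 + (-2 - I*√3)² + I*√3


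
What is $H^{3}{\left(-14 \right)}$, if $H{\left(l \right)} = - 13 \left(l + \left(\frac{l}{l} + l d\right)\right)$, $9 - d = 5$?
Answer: $721734273$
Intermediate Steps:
$d = 4$ ($d = 9 - 5 = 4$)
$H{\left(l \right)} = -13 - 65 l$ ($H{\left(l \right)} = - 13 \left(l + \left(\frac{l}{l} + l 4\right)\right) = - 13 \left(l + \left(1 + 4 l\right)\right) = - 13 \left(1 + 5 l\right) = -13 - 65 l$)
$H^{3}{\left(-14 \right)} = \left(-13 - -910\right)^{3} = \left(-13 + 910\right)^{3} = 897^{3} = 721734273$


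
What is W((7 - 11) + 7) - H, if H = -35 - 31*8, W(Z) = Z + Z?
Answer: 289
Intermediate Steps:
W(Z) = 2*Z
H = -283 (H = -35 - 248 = -283)
W((7 - 11) + 7) - H = 2*((7 - 11) + 7) - 1*(-283) = 2*(-4 + 7) + 283 = 2*3 + 283 = 6 + 283 = 289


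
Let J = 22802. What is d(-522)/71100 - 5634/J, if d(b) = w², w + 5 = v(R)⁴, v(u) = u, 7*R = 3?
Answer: -288250870905131/1168252919972775 ≈ -0.24674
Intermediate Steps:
R = 3/7 (R = (⅐)*3 = 3/7 ≈ 0.42857)
w = -11924/2401 (w = -5 + (3/7)⁴ = -5 + 81/2401 = -11924/2401 ≈ -4.9663)
d(b) = 142181776/5764801 (d(b) = (-11924/2401)² = 142181776/5764801)
d(-522)/71100 - 5634/J = (142181776/5764801)/71100 - 5634/22802 = (142181776/5764801)*(1/71100) - 5634*1/22802 = 35545444/102469337775 - 2817/11401 = -288250870905131/1168252919972775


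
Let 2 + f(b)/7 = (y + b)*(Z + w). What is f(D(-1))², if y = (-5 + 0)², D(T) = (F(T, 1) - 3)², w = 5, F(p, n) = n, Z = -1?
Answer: 636804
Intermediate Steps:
D(T) = 4 (D(T) = (1 - 3)² = (-2)² = 4)
y = 25 (y = (-5)² = 25)
f(b) = 686 + 28*b (f(b) = -14 + 7*((25 + b)*(-1 + 5)) = -14 + 7*((25 + b)*4) = -14 + 7*(100 + 4*b) = -14 + (700 + 28*b) = 686 + 28*b)
f(D(-1))² = (686 + 28*4)² = (686 + 112)² = 798² = 636804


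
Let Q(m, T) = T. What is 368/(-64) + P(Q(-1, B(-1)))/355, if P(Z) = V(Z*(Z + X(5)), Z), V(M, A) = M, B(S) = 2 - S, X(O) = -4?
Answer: -8177/1420 ≈ -5.7585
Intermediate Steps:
P(Z) = Z*(-4 + Z) (P(Z) = Z*(Z - 4) = Z*(-4 + Z))
368/(-64) + P(Q(-1, B(-1)))/355 = 368/(-64) + ((2 - 1*(-1))*(-4 + (2 - 1*(-1))))/355 = 368*(-1/64) + ((2 + 1)*(-4 + (2 + 1)))*(1/355) = -23/4 + (3*(-4 + 3))*(1/355) = -23/4 + (3*(-1))*(1/355) = -23/4 - 3*1/355 = -23/4 - 3/355 = -8177/1420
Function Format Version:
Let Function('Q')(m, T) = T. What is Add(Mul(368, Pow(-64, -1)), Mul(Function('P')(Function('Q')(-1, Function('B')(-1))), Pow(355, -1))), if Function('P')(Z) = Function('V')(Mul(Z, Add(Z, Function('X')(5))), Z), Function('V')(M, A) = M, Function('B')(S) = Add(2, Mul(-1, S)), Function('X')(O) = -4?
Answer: Rational(-8177, 1420) ≈ -5.7585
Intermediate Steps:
Function('P')(Z) = Mul(Z, Add(-4, Z)) (Function('P')(Z) = Mul(Z, Add(Z, -4)) = Mul(Z, Add(-4, Z)))
Add(Mul(368, Pow(-64, -1)), Mul(Function('P')(Function('Q')(-1, Function('B')(-1))), Pow(355, -1))) = Add(Mul(368, Pow(-64, -1)), Mul(Mul(Add(2, Mul(-1, -1)), Add(-4, Add(2, Mul(-1, -1)))), Pow(355, -1))) = Add(Mul(368, Rational(-1, 64)), Mul(Mul(Add(2, 1), Add(-4, Add(2, 1))), Rational(1, 355))) = Add(Rational(-23, 4), Mul(Mul(3, Add(-4, 3)), Rational(1, 355))) = Add(Rational(-23, 4), Mul(Mul(3, -1), Rational(1, 355))) = Add(Rational(-23, 4), Mul(-3, Rational(1, 355))) = Add(Rational(-23, 4), Rational(-3, 355)) = Rational(-8177, 1420)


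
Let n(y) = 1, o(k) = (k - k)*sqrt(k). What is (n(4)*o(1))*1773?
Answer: 0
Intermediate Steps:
o(k) = 0 (o(k) = 0*sqrt(k) = 0)
(n(4)*o(1))*1773 = (1*0)*1773 = 0*1773 = 0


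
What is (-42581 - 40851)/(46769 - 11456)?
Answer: -83432/35313 ≈ -2.3626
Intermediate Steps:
(-42581 - 40851)/(46769 - 11456) = -83432/35313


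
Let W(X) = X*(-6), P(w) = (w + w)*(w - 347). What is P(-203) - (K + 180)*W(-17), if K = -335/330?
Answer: 2255479/11 ≈ 2.0504e+5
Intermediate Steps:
K = -67/66 (K = -335*1/330 = -67/66 ≈ -1.0152)
P(w) = 2*w*(-347 + w) (P(w) = (2*w)*(-347 + w) = 2*w*(-347 + w))
W(X) = -6*X
P(-203) - (K + 180)*W(-17) = 2*(-203)*(-347 - 203) - (-67/66 + 180)*(-6*(-17)) = 2*(-203)*(-550) - 11813*102/66 = 223300 - 1*200821/11 = 223300 - 200821/11 = 2255479/11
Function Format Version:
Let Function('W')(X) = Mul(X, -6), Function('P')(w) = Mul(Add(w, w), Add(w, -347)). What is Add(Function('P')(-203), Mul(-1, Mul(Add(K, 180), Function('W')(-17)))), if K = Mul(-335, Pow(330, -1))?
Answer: Rational(2255479, 11) ≈ 2.0504e+5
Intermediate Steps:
K = Rational(-67, 66) (K = Mul(-335, Rational(1, 330)) = Rational(-67, 66) ≈ -1.0152)
Function('P')(w) = Mul(2, w, Add(-347, w)) (Function('P')(w) = Mul(Mul(2, w), Add(-347, w)) = Mul(2, w, Add(-347, w)))
Function('W')(X) = Mul(-6, X)
Add(Function('P')(-203), Mul(-1, Mul(Add(K, 180), Function('W')(-17)))) = Add(Mul(2, -203, Add(-347, -203)), Mul(-1, Mul(Add(Rational(-67, 66), 180), Mul(-6, -17)))) = Add(Mul(2, -203, -550), Mul(-1, Mul(Rational(11813, 66), 102))) = Add(223300, Mul(-1, Rational(200821, 11))) = Add(223300, Rational(-200821, 11)) = Rational(2255479, 11)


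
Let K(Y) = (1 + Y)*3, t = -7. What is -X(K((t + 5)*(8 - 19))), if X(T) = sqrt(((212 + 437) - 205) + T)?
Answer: -3*sqrt(57) ≈ -22.650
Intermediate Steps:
K(Y) = 3 + 3*Y
X(T) = sqrt(444 + T) (X(T) = sqrt((649 - 205) + T) = sqrt(444 + T))
-X(K((t + 5)*(8 - 19))) = -sqrt(444 + (3 + 3*((-7 + 5)*(8 - 19)))) = -sqrt(444 + (3 + 3*(-2*(-11)))) = -sqrt(444 + (3 + 3*22)) = -sqrt(444 + (3 + 66)) = -sqrt(444 + 69) = -sqrt(513) = -3*sqrt(57)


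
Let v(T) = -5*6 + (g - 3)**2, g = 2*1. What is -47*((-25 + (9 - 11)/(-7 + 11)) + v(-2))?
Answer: 5123/2 ≈ 2561.5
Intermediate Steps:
g = 2
v(T) = -29 (v(T) = -5*6 + (2 - 3)**2 = -30 + (-1)**2 = -30 + 1 = -29)
-47*((-25 + (9 - 11)/(-7 + 11)) + v(-2)) = -47*((-25 + (9 - 11)/(-7 + 11)) - 29) = -47*((-25 - 2/4) - 29) = -47*((-25 - 2*1/4) - 29) = -47*((-25 - 1/2) - 29) = -47*(-51/2 - 29) = -47*(-109/2) = 5123/2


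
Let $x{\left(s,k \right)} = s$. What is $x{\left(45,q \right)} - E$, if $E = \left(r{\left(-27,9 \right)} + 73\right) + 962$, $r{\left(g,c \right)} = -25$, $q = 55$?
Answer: $-965$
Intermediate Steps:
$E = 1010$ ($E = \left(-25 + 73\right) + 962 = 48 + 962 = 1010$)
$x{\left(45,q \right)} - E = 45 - 1010 = -965$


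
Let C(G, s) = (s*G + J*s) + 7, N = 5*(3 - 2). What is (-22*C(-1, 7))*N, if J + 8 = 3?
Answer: 3850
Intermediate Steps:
J = -5 (J = -8 + 3 = -5)
N = 5 (N = 5*1 = 5)
C(G, s) = 7 - 5*s + G*s (C(G, s) = (s*G - 5*s) + 7 = (G*s - 5*s) + 7 = (-5*s + G*s) + 7 = 7 - 5*s + G*s)
(-22*C(-1, 7))*N = -22*(7 - 5*7 - 1*7)*5 = -22*(7 - 35 - 7)*5 = -22*(-35)*5 = 770*5 = 3850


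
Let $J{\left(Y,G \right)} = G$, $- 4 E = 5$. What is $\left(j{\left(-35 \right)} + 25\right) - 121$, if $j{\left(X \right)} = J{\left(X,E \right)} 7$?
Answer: $- \frac{419}{4} \approx -104.75$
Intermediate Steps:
$E = - \frac{5}{4}$ ($E = \left(- \frac{1}{4}\right) 5 = - \frac{5}{4} \approx -1.25$)
$j{\left(X \right)} = - \frac{35}{4}$ ($j{\left(X \right)} = \left(- \frac{5}{4}\right) 7 = - \frac{35}{4}$)
$\left(j{\left(-35 \right)} + 25\right) - 121 = \left(- \frac{35}{4} + 25\right) - 121 = \frac{65}{4} - 121 = - \frac{419}{4}$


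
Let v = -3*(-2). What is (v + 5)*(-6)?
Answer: -66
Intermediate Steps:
v = 6
(v + 5)*(-6) = (6 + 5)*(-6) = 11*(-6) = -66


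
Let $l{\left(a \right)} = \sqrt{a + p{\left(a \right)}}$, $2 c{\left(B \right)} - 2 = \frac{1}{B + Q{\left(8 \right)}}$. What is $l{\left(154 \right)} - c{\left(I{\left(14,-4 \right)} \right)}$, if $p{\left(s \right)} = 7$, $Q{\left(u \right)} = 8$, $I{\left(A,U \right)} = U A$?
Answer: $- \frac{95}{96} + \sqrt{161} \approx 11.699$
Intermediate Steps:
$I{\left(A,U \right)} = A U$
$c{\left(B \right)} = 1 + \frac{1}{2 \left(8 + B\right)}$ ($c{\left(B \right)} = 1 + \frac{1}{2 \left(B + 8\right)} = 1 + \frac{1}{2 \left(8 + B\right)}$)
$l{\left(a \right)} = \sqrt{7 + a}$ ($l{\left(a \right)} = \sqrt{a + 7} = \sqrt{7 + a}$)
$l{\left(154 \right)} - c{\left(I{\left(14,-4 \right)} \right)} = \sqrt{7 + 154} - \frac{\frac{17}{2} + 14 \left(-4\right)}{8 + 14 \left(-4\right)} = \sqrt{161} - \frac{\frac{17}{2} - 56}{8 - 56} = \sqrt{161} - \frac{1}{-48} \left(- \frac{95}{2}\right) = \sqrt{161} - \left(- \frac{1}{48}\right) \left(- \frac{95}{2}\right) = \sqrt{161} - \frac{95}{96} = - \frac{95}{96} + \sqrt{161}$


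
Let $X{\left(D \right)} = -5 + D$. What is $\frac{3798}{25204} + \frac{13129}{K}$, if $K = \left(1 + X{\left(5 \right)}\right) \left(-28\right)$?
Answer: $- \frac{82699243}{176428} \approx -468.74$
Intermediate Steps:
$K = -28$ ($K = \left(1 + \left(-5 + 5\right)\right) \left(-28\right) = \left(1 + 0\right) \left(-28\right) = 1 \left(-28\right) = -28$)
$\frac{3798}{25204} + \frac{13129}{K} = \frac{3798}{25204} + \frac{13129}{-28} = 3798 \cdot \frac{1}{25204} + 13129 \left(- \frac{1}{28}\right) = \frac{1899}{12602} - \frac{13129}{28} = - \frac{82699243}{176428}$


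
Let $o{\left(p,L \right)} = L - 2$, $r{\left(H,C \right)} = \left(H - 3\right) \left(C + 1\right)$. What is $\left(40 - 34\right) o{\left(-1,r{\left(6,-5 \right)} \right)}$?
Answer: $-84$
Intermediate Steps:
$r{\left(H,C \right)} = \left(1 + C\right) \left(-3 + H\right)$ ($r{\left(H,C \right)} = \left(-3 + H\right) \left(1 + C\right) = \left(1 + C\right) \left(-3 + H\right)$)
$o{\left(p,L \right)} = -2 + L$
$\left(40 - 34\right) o{\left(-1,r{\left(6,-5 \right)} \right)} = \left(40 - 34\right) \left(-2 - 12\right) = 6 \left(-2 + \left(-3 + 6 + 15 - 30\right)\right) = 6 \left(-2 - 12\right) = 6 \left(-14\right) = -84$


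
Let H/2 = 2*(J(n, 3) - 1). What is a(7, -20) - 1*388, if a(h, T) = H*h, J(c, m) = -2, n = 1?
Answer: -472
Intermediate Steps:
H = -12 (H = 2*(2*(-2 - 1)) = 2*(2*(-3)) = 2*(-6) = -12)
a(h, T) = -12*h
a(7, -20) - 1*388 = -12*7 - 1*388 = -84 - 388 = -472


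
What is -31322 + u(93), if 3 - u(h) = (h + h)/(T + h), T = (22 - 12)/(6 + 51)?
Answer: -166345811/5311 ≈ -31321.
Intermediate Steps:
T = 10/57 ≈ 0.17544
u(h) = 3 - 2*h/(10/57 + h) (u(h) = 3 - (h + h)/(10/57 + h) = 3 - 2*h/(10/57 + h))
-31322 + u(93) = -31322 + 3*(10 + 19*93)/(10 + 57*93) = -31322 + 3*(10 + 1767)/(10 + 5301) = -31322 + 3*1777/5311 = -31322 + 3*(1/5311)*1777 = -31322 + 5331/5311 = -166345811/5311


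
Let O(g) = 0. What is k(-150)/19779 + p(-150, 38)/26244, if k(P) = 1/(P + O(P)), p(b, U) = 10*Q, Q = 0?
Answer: -1/2966850 ≈ -3.3706e-7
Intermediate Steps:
p(b, U) = 0 (p(b, U) = 10*0 = 0)
k(P) = 1/P (k(P) = 1/(P + 0) = 1/P)
k(-150)/19779 + p(-150, 38)/26244 = 1/(-150*19779) + 0/26244 = -1/150*1/19779 + 0*(1/26244) = -1/2966850 + 0 = -1/2966850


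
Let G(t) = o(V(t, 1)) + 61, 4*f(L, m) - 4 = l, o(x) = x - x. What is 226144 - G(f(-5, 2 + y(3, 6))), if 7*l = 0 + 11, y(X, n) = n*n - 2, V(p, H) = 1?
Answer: 226083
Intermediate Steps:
y(X, n) = -2 + n² (y(X, n) = n² - 2 = -2 + n²)
o(x) = 0
l = 11/7 (l = (0 + 11)/7 = (⅐)*11 = 11/7 ≈ 1.5714)
f(L, m) = 39/28 (f(L, m) = 1 + (¼)*(11/7) = 1 + 11/28 = 39/28)
G(t) = 61 (G(t) = 0 + 61 = 61)
226144 - G(f(-5, 2 + y(3, 6))) = 226144 - 1*61 = 226144 - 61 = 226083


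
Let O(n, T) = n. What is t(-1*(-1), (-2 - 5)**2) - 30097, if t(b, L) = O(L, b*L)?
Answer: -30048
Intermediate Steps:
t(b, L) = L
t(-1*(-1), (-2 - 5)**2) - 30097 = (-2 - 5)**2 - 30097 = (-7)**2 - 30097 = 49 - 30097 = -30048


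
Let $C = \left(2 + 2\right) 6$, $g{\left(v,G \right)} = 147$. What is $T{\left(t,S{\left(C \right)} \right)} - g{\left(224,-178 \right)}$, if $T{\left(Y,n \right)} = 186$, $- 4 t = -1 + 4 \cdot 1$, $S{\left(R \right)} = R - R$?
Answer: $39$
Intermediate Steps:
$C = 24$ ($C = 4 \cdot 6 = 24$)
$S{\left(R \right)} = 0$
$t = - \frac{3}{4}$ ($t = - \frac{-1 + 4 \cdot 1}{4} = - \frac{-1 + 4}{4} = \left(- \frac{1}{4}\right) 3 = - \frac{3}{4} \approx -0.75$)
$T{\left(t,S{\left(C \right)} \right)} - g{\left(224,-178 \right)} = 186 - 147 = 39$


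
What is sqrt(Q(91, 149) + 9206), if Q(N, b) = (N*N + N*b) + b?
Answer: sqrt(31195) ≈ 176.62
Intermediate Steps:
Q(N, b) = b + N**2 + N*b (Q(N, b) = (N**2 + N*b) + b = b + N**2 + N*b)
sqrt(Q(91, 149) + 9206) = sqrt((149 + 91**2 + 91*149) + 9206) = sqrt((149 + 8281 + 13559) + 9206) = sqrt(21989 + 9206) = sqrt(31195)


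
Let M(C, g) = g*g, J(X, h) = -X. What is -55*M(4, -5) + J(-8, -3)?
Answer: -1367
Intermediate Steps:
M(C, g) = g²
-55*M(4, -5) + J(-8, -3) = -55*(-5)² - 1*(-8) = -55*25 + 8 = -1375 + 8 = -1367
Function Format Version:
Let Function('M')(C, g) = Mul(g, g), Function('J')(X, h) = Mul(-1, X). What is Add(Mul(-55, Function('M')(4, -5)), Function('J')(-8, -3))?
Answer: -1367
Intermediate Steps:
Function('M')(C, g) = Pow(g, 2)
Add(Mul(-55, Function('M')(4, -5)), Function('J')(-8, -3)) = Add(Mul(-55, Pow(-5, 2)), Mul(-1, -8)) = Add(Mul(-55, 25), 8) = Add(-1375, 8) = -1367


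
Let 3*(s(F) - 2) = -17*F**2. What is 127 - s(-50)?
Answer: 42875/3 ≈ 14292.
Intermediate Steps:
s(F) = 2 - 17*F**2/3 (s(F) = 2 + (-17*F**2)/3 = 2 - 17*F**2/3)
127 - s(-50) = 127 - (2 - 17/3*(-50)**2) = 127 - (2 - 17/3*2500) = 127 - (2 - 42500/3) = 127 - 1*(-42494/3) = 127 + 42494/3 = 42875/3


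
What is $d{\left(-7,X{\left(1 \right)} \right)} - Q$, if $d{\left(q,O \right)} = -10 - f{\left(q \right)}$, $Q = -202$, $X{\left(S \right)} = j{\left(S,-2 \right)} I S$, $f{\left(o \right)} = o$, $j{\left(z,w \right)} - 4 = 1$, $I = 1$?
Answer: $199$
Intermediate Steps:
$j{\left(z,w \right)} = 5$ ($j{\left(z,w \right)} = 4 + 1 = 5$)
$X{\left(S \right)} = 5 S$ ($X{\left(S \right)} = 5 \cdot 1 S = 5 S$)
$d{\left(q,O \right)} = -10 - q$
$d{\left(-7,X{\left(1 \right)} \right)} - Q = \left(-10 - -7\right) - -202 = \left(-10 + 7\right) + 202 = -3 + 202 = 199$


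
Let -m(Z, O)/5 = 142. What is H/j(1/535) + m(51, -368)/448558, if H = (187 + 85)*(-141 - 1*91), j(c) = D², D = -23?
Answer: -14153089811/118643591 ≈ -119.29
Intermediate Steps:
m(Z, O) = -710 (m(Z, O) = -5*142 = -710)
j(c) = 529 (j(c) = (-23)² = 529)
H = -63104 (H = 272*(-141 - 91) = 272*(-232) = -63104)
H/j(1/535) + m(51, -368)/448558 = -63104/529 - 710/448558 = -63104*1/529 - 710*1/448558 = -63104/529 - 355/224279 = -14153089811/118643591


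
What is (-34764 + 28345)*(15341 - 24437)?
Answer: 58387224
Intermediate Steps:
(-34764 + 28345)*(15341 - 24437) = -6419*(-9096) = 58387224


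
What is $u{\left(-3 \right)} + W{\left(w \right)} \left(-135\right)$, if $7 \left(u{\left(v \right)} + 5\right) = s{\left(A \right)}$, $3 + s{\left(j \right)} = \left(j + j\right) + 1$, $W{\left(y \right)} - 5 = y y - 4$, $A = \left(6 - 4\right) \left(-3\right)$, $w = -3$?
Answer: $-1357$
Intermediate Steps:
$A = -6$ ($A = 2 \left(-3\right) = -6$)
$W{\left(y \right)} = 1 + y^{2}$ ($W{\left(y \right)} = 5 + \left(y y - 4\right) = 5 + \left(y^{2} - 4\right) = 5 + \left(-4 + y^{2}\right) = 1 + y^{2}$)
$s{\left(j \right)} = -2 + 2 j$ ($s{\left(j \right)} = -3 + \left(\left(j + j\right) + 1\right) = -3 + \left(2 j + 1\right) = -3 + \left(1 + 2 j\right) = -2 + 2 j$)
$u{\left(v \right)} = -7$ ($u{\left(v \right)} = -5 + \frac{-2 + 2 \left(-6\right)}{7} = -5 + \frac{-2 - 12}{7} = -5 + \frac{1}{7} \left(-14\right) = -5 - 2 = -7$)
$u{\left(-3 \right)} + W{\left(w \right)} \left(-135\right) = -7 + \left(1 + \left(-3\right)^{2}\right) \left(-135\right) = -7 + \left(1 + 9\right) \left(-135\right) = -7 + 10 \left(-135\right) = -7 - 1350 = -1357$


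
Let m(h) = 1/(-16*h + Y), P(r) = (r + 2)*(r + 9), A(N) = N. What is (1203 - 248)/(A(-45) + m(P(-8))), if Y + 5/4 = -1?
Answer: -358125/16871 ≈ -21.227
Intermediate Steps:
Y = -9/4 (Y = -5/4 - 1 = -9/4 ≈ -2.2500)
P(r) = (2 + r)*(9 + r)
m(h) = 1/(-9/4 - 16*h) (m(h) = 1/(-16*h - 9/4) = 1/(-9/4 - 16*h))
(1203 - 248)/(A(-45) + m(P(-8))) = (1203 - 248)/(-45 - 4/(9 + 64*(18 + (-8)**2 + 11*(-8)))) = 955/(-45 - 4/(9 + 64*(18 + 64 - 88))) = 955/(-45 - 4/(9 + 64*(-6))) = 955/(-45 - 4/(9 - 384)) = 955/(-45 - 4/(-375)) = 955/(-45 - 4*(-1/375)) = 955/(-45 + 4/375) = 955/(-16871/375) = 955*(-375/16871) = -358125/16871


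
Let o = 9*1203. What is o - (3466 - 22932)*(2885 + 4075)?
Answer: 135494187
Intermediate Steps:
o = 10827
o - (3466 - 22932)*(2885 + 4075) = 10827 - (3466 - 22932)*(2885 + 4075) = 10827 - (-19466)*6960 = 10827 - 1*(-135483360) = 10827 + 135483360 = 135494187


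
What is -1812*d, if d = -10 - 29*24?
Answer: 1279272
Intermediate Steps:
d = -706 (d = -10 - 696 = -706)
-1812*d = -1812*(-706) = 1279272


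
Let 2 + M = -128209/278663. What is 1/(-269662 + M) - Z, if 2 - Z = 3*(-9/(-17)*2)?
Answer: 1502905411549/1277473626497 ≈ 1.1765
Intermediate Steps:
Z = -20/17 (Z = 2 - 3*-9/(-17)*2 = 2 - 3*-9*(-1/17)*2 = 2 - 3*(9/17)*2 = 2 - 3*18/17 = 2 - 1*54/17 = 2 - 54/17 = -20/17 ≈ -1.1765)
M = -685535/278663 (M = -2 - 128209/278663 = -685535/278663 ≈ -2.4601)
1/(-269662 + M) - Z = 1/(-269662 - 685535/278663) - 1*(-20/17) = 1/(-75145507441/278663) + 20/17 = -278663/75145507441 + 20/17 = 1502905411549/1277473626497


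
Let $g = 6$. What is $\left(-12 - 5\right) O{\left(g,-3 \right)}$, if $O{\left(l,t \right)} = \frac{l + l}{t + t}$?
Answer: $34$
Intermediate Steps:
$O{\left(l,t \right)} = \frac{l}{t}$ ($O{\left(l,t \right)} = \frac{2 l}{2 t} = 2 l \frac{1}{2 t} = \frac{l}{t}$)
$\left(-12 - 5\right) O{\left(g,-3 \right)} = \left(-12 - 5\right) \frac{6}{-3} = - 17 \cdot 6 \left(- \frac{1}{3}\right) = \left(-17\right) \left(-2\right) = 34$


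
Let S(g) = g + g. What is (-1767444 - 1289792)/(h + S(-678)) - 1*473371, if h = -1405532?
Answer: -642834867/1358 ≈ -4.7337e+5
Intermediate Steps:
S(g) = 2*g
(-1767444 - 1289792)/(h + S(-678)) - 1*473371 = (-1767444 - 1289792)/(-1405532 + 2*(-678)) - 1*473371 = -3057236/(-1405532 - 1356) - 473371 = -3057236/(-1406888) - 473371 = -3057236*(-1/1406888) - 473371 = 2951/1358 - 473371 = -642834867/1358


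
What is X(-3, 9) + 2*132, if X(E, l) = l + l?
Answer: 282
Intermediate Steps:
X(E, l) = 2*l
X(-3, 9) + 2*132 = 2*9 + 2*132 = 18 + 264 = 282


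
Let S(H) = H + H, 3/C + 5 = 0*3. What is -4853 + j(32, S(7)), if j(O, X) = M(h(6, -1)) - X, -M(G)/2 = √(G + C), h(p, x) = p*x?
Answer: -4867 - 2*I*√165/5 ≈ -4867.0 - 5.1381*I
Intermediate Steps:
C = -⅗ (C = 3/(-5 + 0*3) = 3/(-5 + 0) = 3/(-5) = 3*(-⅕) = -⅗ ≈ -0.60000)
S(H) = 2*H
M(G) = -2*√(-⅗ + G) (M(G) = -2*√(G - ⅗) = -2*√(-⅗ + G))
j(O, X) = -X - 2*I*√165/5 (j(O, X) = -2*√(-15 + 25*(6*(-1)))/5 - X = -2*√(-15 + 25*(-6))/5 - X = -2*√(-15 - 150)/5 - X = -2*I*√165/5 - X = -X - 2*I*√165/5)
-4853 + j(32, S(7)) = -4853 + (-2*7 - 2*I*√165/5) = -4853 + (-1*14 - 2*I*√165/5) = -4853 + (-14 - 2*I*√165/5) = -4867 - 2*I*√165/5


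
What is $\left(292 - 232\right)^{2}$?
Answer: $3600$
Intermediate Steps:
$\left(292 - 232\right)^{2} = 60^{2} = 3600$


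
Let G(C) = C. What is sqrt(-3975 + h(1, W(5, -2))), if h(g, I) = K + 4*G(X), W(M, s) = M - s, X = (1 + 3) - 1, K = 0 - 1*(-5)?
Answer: I*sqrt(3958) ≈ 62.913*I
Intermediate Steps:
K = 5 (K = 0 + 5 = 5)
X = 3 (X = 4 - 1 = 3)
h(g, I) = 17 (h(g, I) = 5 + 4*3 = 5 + 12 = 17)
sqrt(-3975 + h(1, W(5, -2))) = sqrt(-3975 + 17) = sqrt(-3958) = I*sqrt(3958)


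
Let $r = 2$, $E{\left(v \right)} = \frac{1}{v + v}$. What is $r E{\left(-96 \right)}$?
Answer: $- \frac{1}{96} \approx -0.010417$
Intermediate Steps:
$E{\left(v \right)} = \frac{1}{2 v}$
$r E{\left(-96 \right)} = 2 \frac{1}{2 \left(-96\right)} = 2 \cdot \frac{1}{2} \left(- \frac{1}{96}\right) = 2 \left(- \frac{1}{192}\right) = - \frac{1}{96}$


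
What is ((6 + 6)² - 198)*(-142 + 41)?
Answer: 5454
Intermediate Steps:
((6 + 6)² - 198)*(-142 + 41) = (12² - 198)*(-101) = (144 - 198)*(-101) = -54*(-101) = 5454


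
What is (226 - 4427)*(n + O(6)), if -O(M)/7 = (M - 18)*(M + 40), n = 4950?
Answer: -37027614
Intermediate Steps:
O(M) = -7*(-18 + M)*(40 + M) (O(M) = -7*(M - 18)*(M + 40) = -7*(-18 + M)*(40 + M))
(226 - 4427)*(n + O(6)) = (226 - 4427)*(4950 + (5040 - 154*6 - 7*6**2)) = -4201*(4950 + (5040 - 924 - 7*36)) = -4201*(4950 + (5040 - 924 - 252)) = -4201*(4950 + 3864) = -4201*8814 = -37027614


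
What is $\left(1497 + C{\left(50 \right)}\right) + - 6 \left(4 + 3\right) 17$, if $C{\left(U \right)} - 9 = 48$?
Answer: $840$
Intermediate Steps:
$C{\left(U \right)} = 57$ ($C{\left(U \right)} = 9 + 48 = 57$)
$\left(1497 + C{\left(50 \right)}\right) + - 6 \left(4 + 3\right) 17 = \left(1497 + 57\right) + - 6 \left(4 + 3\right) 17 = 1554 + \left(-6\right) 7 \cdot 17 = 1554 - 714 = 840$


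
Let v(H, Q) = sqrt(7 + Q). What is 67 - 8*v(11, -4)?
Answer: 67 - 8*sqrt(3) ≈ 53.144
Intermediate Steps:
67 - 8*v(11, -4) = 67 - 8*sqrt(7 - 4) = 67 - 8*sqrt(3)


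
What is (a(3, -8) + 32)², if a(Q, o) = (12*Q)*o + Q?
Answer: 64009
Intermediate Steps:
a(Q, o) = Q + 12*Q*o (a(Q, o) = 12*Q*o + Q = Q + 12*Q*o)
(a(3, -8) + 32)² = (3*(1 + 12*(-8)) + 32)² = (3*(1 - 96) + 32)² = (3*(-95) + 32)² = (-285 + 32)² = (-253)² = 64009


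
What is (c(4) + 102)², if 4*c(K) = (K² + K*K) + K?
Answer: 12321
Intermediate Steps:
c(K) = K²/2 + K/4 (c(K) = ((K² + K*K) + K)/4 = ((K² + K²) + K)/4 = (2*K² + K)/4 = (K + 2*K²)/4 = K²/2 + K/4)
(c(4) + 102)² = ((¼)*4*(1 + 2*4) + 102)² = ((¼)*4*(1 + 8) + 102)² = ((¼)*4*9 + 102)² = (9 + 102)² = 111² = 12321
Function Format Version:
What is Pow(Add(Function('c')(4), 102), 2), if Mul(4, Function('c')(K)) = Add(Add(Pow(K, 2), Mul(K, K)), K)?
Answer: 12321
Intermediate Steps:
Function('c')(K) = Add(Mul(Rational(1, 2), Pow(K, 2)), Mul(Rational(1, 4), K)) (Function('c')(K) = Mul(Rational(1, 4), Add(Add(Pow(K, 2), Mul(K, K)), K)) = Mul(Rational(1, 4), Add(Add(Pow(K, 2), Pow(K, 2)), K)) = Mul(Rational(1, 4), Add(Mul(2, Pow(K, 2)), K)) = Mul(Rational(1, 4), Add(K, Mul(2, Pow(K, 2)))) = Add(Mul(Rational(1, 2), Pow(K, 2)), Mul(Rational(1, 4), K)))
Pow(Add(Function('c')(4), 102), 2) = Pow(Add(Mul(Rational(1, 4), 4, Add(1, Mul(2, 4))), 102), 2) = Pow(Add(Mul(Rational(1, 4), 4, Add(1, 8)), 102), 2) = Pow(Add(Mul(Rational(1, 4), 4, 9), 102), 2) = Pow(Add(9, 102), 2) = Pow(111, 2) = 12321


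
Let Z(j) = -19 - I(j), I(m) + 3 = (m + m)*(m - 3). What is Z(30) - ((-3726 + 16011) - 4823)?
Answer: -9098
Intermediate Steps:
I(m) = -3 + 2*m*(-3 + m) (I(m) = -3 + (m + m)*(m - 3) = -3 + (2*m)*(-3 + m) = -3 + 2*m*(-3 + m))
Z(j) = -16 - 2*j² + 6*j (Z(j) = -19 - (-3 - 6*j + 2*j²) = -19 + (3 - 2*j² + 6*j) = -16 - 2*j² + 6*j)
Z(30) - ((-3726 + 16011) - 4823) = (-16 - 2*30² + 6*30) - ((-3726 + 16011) - 4823) = (-16 - 2*900 + 180) - (12285 - 4823) = (-16 - 1800 + 180) - 1*7462 = -1636 - 7462 = -9098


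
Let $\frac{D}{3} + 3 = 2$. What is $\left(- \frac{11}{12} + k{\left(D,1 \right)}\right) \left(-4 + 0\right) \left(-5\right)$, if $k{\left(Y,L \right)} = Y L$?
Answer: $- \frac{235}{3} \approx -78.333$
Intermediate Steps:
$D = -3$ ($D = -9 + 3 \cdot 2 = -9 + 6 = -3$)
$k{\left(Y,L \right)} = L Y$
$\left(- \frac{11}{12} + k{\left(D,1 \right)}\right) \left(-4 + 0\right) \left(-5\right) = \left(- \frac{11}{12} + 1 \left(-3\right)\right) \left(-4 + 0\right) \left(-5\right) = \left(\left(-11\right) \frac{1}{12} - 3\right) \left(\left(-4\right) \left(-5\right)\right) = \left(- \frac{11}{12} - 3\right) 20 = \left(- \frac{47}{12}\right) 20 = - \frac{235}{3}$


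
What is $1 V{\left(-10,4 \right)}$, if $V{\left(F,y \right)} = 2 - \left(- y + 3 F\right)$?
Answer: $36$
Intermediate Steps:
$V{\left(F,y \right)} = 2 + y - 3 F$
$1 V{\left(-10,4 \right)} = 1 \left(2 + 4 - -30\right) = 1 \left(2 + 4 + 30\right) = 1 \cdot 36 = 36$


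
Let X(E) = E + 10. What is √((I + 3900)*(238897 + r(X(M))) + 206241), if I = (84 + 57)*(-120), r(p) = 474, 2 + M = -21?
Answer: 3*I*√346267131 ≈ 55825.0*I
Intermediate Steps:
M = -23 (M = -2 - 21 = -23)
X(E) = 10 + E
I = -16920 (I = 141*(-120) = -16920)
√((I + 3900)*(238897 + r(X(M))) + 206241) = √((-16920 + 3900)*(238897 + 474) + 206241) = √(-13020*239371 + 206241) = √(-3116610420 + 206241) = √(-3116404179) = 3*I*√346267131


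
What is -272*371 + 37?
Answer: -100875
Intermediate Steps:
-272*371 + 37 = -100912 + 37 = -100875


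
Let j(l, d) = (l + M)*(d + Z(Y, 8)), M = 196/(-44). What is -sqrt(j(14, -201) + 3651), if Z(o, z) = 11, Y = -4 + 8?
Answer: -sqrt(222321)/11 ≈ -42.865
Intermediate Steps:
Y = 4
M = -49/11 (M = 196*(-1/44) = -49/11 ≈ -4.4545)
j(l, d) = (11 + d)*(-49/11 + l) (j(l, d) = (l - 49/11)*(d + 11) = (-49/11 + l)*(11 + d) = (11 + d)*(-49/11 + l))
-sqrt(j(14, -201) + 3651) = -sqrt((-49 + 11*14 - 49/11*(-201) - 201*14) + 3651) = -sqrt((-49 + 154 + 9849/11 - 2814) + 3651) = -sqrt(-19950/11 + 3651) = -sqrt(20211/11) = -sqrt(222321)/11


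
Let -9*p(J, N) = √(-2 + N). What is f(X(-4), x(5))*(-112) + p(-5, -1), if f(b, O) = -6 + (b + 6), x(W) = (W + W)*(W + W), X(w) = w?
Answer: 448 - I*√3/9 ≈ 448.0 - 0.19245*I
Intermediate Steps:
x(W) = 4*W² (x(W) = (2*W)*(2*W) = 4*W²)
p(J, N) = -√(-2 + N)/9
f(b, O) = b (f(b, O) = -6 + (6 + b) = b)
f(X(-4), x(5))*(-112) + p(-5, -1) = -4*(-112) - √(-2 - 1)/9 = 448 - I*√3/9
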